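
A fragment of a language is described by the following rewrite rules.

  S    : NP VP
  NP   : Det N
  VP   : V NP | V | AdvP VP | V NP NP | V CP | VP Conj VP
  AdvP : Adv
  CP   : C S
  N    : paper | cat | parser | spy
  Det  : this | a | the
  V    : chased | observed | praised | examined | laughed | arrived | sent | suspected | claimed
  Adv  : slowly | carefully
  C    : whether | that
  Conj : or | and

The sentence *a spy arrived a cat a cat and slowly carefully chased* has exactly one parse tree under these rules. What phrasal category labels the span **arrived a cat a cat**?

VP

S
  NP
    Det: a
    N: spy
  VP
    VP
      V: arrived
      NP
        Det: a
        N: cat
      NP
        Det: a
        N: cat
    Conj: and
    VP
      AdvP
        Adv: slowly
      VP
        AdvP
          Adv: carefully
        VP
          V: chased
The span 'arrived a cat a cat' is the VP node built by VP → V NP NP.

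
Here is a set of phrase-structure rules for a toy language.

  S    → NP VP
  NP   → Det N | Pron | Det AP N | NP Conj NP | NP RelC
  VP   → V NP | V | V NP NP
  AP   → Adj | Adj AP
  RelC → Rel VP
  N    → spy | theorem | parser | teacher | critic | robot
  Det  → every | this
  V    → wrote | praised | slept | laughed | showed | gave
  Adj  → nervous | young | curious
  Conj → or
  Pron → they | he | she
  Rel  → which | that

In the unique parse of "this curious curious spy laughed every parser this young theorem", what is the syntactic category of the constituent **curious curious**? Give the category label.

S
  NP
    Det: this
    AP
      Adj: curious
      AP
        Adj: curious
    N: spy
  VP
    V: laughed
    NP
      Det: every
      N: parser
    NP
      Det: this
      AP
        Adj: young
      N: theorem
The span 'curious curious' is the AP node built by AP → Adj AP.

AP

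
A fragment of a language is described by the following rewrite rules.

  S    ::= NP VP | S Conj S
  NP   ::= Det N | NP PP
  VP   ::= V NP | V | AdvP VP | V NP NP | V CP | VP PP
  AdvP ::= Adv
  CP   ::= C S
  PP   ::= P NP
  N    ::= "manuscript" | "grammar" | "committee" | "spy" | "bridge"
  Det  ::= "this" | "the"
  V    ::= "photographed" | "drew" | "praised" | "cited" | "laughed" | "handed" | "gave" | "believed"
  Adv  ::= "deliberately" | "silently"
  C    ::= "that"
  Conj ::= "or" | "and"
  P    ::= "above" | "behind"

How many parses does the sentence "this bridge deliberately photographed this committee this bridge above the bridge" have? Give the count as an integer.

Two of the 3 distinct bracketings:
[S [NP [Det this] [N bridge]] [VP [AdvP [Adv deliberately]] [VP [V photographed] [NP [Det this] [N committee]] [NP [NP [Det this] [N bridge]] [PP [P above] [NP [Det the] [N bridge]]]]]]]
[S [NP [Det this] [N bridge]] [VP [AdvP [Adv deliberately]] [VP [VP [V photographed] [NP [Det this] [N committee]] [NP [Det this] [N bridge]]] [PP [P above] [NP [Det the] [N bridge]]]]]]
The difference turns on whether NP → NP PP is used at the relevant span, versus an alternative expansion of NP.

3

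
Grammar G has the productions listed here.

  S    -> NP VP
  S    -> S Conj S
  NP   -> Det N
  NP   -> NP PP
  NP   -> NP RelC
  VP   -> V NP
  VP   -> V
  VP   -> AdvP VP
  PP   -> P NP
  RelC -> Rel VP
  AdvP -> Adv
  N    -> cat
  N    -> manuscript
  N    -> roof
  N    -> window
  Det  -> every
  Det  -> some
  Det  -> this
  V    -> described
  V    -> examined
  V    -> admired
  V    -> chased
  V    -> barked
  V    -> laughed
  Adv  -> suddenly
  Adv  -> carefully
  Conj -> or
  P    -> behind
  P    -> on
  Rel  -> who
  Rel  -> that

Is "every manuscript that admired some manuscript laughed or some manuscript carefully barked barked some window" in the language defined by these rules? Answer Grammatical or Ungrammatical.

Ungrammatical

For S → NP VP, every NP-prefix leaves a non-VP remainder: after 'every manuscript' the remainder is not a VP; after 'every manuscript that admired' the remainder is not a VP; after 'every manuscript that admired some manuscript' the remainder is not a VP. The alternative S rule S → S Conj S likewise has no satisfying split.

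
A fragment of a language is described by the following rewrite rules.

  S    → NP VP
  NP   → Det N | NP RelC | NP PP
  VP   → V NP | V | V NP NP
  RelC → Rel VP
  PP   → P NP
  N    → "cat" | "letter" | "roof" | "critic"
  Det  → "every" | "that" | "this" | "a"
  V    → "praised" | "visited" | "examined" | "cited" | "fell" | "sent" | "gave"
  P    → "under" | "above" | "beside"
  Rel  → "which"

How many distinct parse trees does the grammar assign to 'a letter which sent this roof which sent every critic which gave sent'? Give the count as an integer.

Two of the 7 distinct bracketings:
[S [NP [NP [Det a] [N letter]] [RelC [Rel which] [VP [V sent] [NP [NP [Det this] [N roof]] [RelC [Rel which] [VP [V sent] [NP [NP [Det every] [N critic]] [RelC [Rel which] [VP [V gave]]]]]]]]]] [VP [V sent]]]
[S [NP [NP [Det a] [N letter]] [RelC [Rel which] [VP [V sent] [NP [NP [NP [Det this] [N roof]] [RelC [Rel which] [VP [V sent] [NP [Det every] [N critic]]]]] [RelC [Rel which] [VP [V gave]]]]]]] [VP [V sent]]]
The trees differ in how a recursive rule is bracketed over the same span.

7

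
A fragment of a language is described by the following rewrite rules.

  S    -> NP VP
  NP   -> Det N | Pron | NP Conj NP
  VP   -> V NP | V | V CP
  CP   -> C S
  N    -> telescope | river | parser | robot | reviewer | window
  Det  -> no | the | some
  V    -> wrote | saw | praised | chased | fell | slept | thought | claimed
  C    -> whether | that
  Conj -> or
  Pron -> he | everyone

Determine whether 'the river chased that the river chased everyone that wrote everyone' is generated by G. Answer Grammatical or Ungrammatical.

A Pron word can never sit immediately before a C word in any string this grammar generates, so the substring 'everyone that' rules out a derivation.

Ungrammatical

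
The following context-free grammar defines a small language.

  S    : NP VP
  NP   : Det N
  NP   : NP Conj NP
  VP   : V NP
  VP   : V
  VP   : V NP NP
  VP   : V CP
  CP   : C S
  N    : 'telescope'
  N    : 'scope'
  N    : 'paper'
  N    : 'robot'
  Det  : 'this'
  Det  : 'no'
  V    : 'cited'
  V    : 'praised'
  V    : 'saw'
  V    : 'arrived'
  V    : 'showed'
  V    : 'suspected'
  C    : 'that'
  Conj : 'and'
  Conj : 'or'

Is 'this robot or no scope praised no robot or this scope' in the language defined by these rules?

Grammatical

[S [NP [NP [Det this] [N robot]] [Conj or] [NP [Det no] [N scope]]] [VP [V praised] [NP [NP [Det no] [N robot]] [Conj or] [NP [Det this] [N scope]]]]]
The bracketing above is licensed at every node by one of the given productions, with S at the root.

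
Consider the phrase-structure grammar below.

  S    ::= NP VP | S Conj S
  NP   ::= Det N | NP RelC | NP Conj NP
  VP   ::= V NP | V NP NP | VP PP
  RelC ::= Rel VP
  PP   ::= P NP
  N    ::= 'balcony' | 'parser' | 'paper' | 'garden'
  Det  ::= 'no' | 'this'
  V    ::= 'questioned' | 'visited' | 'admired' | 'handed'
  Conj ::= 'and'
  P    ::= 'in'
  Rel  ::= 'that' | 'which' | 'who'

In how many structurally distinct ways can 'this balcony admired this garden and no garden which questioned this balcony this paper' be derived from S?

Two of the 4 distinct bracketings:
[S [NP [Det this] [N balcony]] [VP [V admired] [NP [NP [NP [Det this] [N garden]] [Conj and] [NP [Det no] [N garden]]] [RelC [Rel which] [VP [V questioned] [NP [Det this] [N balcony]] [NP [Det this] [N paper]]]]]]]
[S [NP [Det this] [N balcony]] [VP [V admired] [NP [NP [Det this] [N garden]] [Conj and] [NP [NP [Det no] [N garden]] [RelC [Rel which] [VP [V questioned] [NP [Det this] [N balcony]] [NP [Det this] [N paper]]]]]]]]
The trees differ in how a recursive rule is bracketed over the same span.

4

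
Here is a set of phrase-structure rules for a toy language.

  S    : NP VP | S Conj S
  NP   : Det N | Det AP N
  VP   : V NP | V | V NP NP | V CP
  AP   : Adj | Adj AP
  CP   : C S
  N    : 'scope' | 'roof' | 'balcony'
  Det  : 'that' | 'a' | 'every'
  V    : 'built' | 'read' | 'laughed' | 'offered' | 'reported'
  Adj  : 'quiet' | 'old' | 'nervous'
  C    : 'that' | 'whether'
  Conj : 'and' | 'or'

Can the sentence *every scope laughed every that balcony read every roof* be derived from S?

Ungrammatical

A Det word can never sit immediately before a C/Det word in any string this grammar generates, so the substring 'every that' rules out a derivation.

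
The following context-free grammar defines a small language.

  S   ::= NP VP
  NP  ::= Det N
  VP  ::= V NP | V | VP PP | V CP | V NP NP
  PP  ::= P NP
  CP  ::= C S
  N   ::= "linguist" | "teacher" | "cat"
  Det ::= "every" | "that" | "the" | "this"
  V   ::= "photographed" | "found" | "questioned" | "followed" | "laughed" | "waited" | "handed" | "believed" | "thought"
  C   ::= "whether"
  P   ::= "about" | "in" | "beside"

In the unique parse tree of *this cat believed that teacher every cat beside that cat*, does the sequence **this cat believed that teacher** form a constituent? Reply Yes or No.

[S [NP [Det this] [N cat]] [VP [VP [V believed] [NP [Det that] [N teacher]] [NP [Det every] [N cat]]] [PP [P beside] [NP [Det that] [N cat]]]]]
The smallest constituent containing 'this cat believed that teacher' is the S spanning 'this cat believed that teacher every cat beside that cat'; no single node in the tree dominates exactly the given words.

No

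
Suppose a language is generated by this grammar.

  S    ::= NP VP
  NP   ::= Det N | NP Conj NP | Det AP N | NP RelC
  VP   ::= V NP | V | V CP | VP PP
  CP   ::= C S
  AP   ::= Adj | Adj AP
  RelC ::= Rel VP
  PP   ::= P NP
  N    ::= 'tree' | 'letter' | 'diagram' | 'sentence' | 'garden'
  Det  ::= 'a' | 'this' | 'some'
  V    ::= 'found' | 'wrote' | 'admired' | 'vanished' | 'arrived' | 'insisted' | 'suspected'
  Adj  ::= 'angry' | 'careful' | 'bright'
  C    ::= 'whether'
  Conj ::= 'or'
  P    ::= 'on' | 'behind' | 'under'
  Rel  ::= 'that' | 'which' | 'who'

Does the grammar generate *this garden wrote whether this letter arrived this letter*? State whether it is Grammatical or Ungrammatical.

Grammatical

[S [NP [Det this] [N garden]] [VP [V wrote] [CP [C whether] [S [NP [Det this] [N letter]] [VP [V arrived] [NP [Det this] [N letter]]]]]]]
Each bracket corresponds to one application of a listed rule, so the string is derivable from S.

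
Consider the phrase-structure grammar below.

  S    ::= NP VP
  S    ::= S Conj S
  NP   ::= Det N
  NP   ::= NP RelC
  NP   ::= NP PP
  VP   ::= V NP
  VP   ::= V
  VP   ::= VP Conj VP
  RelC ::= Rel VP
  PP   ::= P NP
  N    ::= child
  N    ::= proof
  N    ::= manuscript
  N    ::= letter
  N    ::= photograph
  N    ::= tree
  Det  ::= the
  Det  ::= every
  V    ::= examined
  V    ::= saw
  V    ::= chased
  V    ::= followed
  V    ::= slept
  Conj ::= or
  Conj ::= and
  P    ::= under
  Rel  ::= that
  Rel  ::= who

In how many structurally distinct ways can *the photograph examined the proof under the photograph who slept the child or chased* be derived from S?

Two of the 4 distinct bracketings:
[S [NP [Det the] [N photograph]] [VP [V examined] [NP [NP [NP [Det the] [N proof]] [PP [P under] [NP [Det the] [N photograph]]]] [RelC [Rel who] [VP [VP [V slept] [NP [Det the] [N child]]] [Conj or] [VP [V chased]]]]]]]
[S [NP [Det the] [N photograph]] [VP [V examined] [NP [NP [Det the] [N proof]] [PP [P under] [NP [NP [Det the] [N photograph]] [RelC [Rel who] [VP [VP [V slept] [NP [Det the] [N child]]] [Conj or] [VP [V chased]]]]]]]]]
The trees differ in how a recursive rule is bracketed over the same span.

4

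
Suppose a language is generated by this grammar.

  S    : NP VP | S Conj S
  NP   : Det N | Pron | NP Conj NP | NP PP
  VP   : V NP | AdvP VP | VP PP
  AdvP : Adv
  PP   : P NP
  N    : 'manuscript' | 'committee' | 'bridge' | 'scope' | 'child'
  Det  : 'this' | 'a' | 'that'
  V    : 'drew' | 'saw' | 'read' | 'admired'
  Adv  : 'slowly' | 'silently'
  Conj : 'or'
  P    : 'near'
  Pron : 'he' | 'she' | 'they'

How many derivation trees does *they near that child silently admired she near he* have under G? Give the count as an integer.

Two of the 3 distinct bracketings:
[S [NP [NP [Pron they]] [PP [P near] [NP [Det that] [N child]]]] [VP [AdvP [Adv silently]] [VP [V admired] [NP [NP [Pron she]] [PP [P near] [NP [Pron he]]]]]]]
[S [NP [NP [Pron they]] [PP [P near] [NP [Det that] [N child]]]] [VP [AdvP [Adv silently]] [VP [VP [V admired] [NP [Pron she]]] [PP [P near] [NP [Pron he]]]]]]
The difference turns on whether VP → VP PP is used at the relevant span, versus an alternative expansion of VP.

3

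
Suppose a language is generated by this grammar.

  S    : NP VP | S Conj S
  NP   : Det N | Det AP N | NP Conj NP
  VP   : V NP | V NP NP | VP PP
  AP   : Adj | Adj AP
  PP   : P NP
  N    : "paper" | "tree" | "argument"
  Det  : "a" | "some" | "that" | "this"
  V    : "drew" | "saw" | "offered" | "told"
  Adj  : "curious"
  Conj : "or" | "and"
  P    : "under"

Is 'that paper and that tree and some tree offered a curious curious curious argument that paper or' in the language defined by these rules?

For S → NP VP, every NP-prefix leaves a non-VP remainder: after 'that paper' the remainder is not a VP; after 'that paper and that tree' the remainder is not a VP; after 'that paper and that tree and some tree' the remainder is not a VP. The alternative S rule S → S Conj S likewise has no satisfying split.

Ungrammatical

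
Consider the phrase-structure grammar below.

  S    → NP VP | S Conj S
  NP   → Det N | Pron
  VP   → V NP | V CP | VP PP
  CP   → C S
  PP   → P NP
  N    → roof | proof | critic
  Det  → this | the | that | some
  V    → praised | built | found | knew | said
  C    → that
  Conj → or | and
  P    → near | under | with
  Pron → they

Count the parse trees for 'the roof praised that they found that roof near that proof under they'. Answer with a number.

3

Two of the 3 distinct bracketings:
[S [NP [Det the] [N roof]] [VP [V praised] [CP [C that] [S [NP [Pron they]] [VP [VP [VP [V found] [NP [Det that] [N roof]]] [PP [P near] [NP [Det that] [N proof]]]] [PP [P under] [NP [Pron they]]]]]]]]
[S [NP [Det the] [N roof]] [VP [VP [V praised] [CP [C that] [S [NP [Pron they]] [VP [VP [V found] [NP [Det that] [N roof]]] [PP [P near] [NP [Det that] [N proof]]]]]]] [PP [P under] [NP [Pron they]]]]]
The trees differ in how a recursive rule is bracketed over the same span.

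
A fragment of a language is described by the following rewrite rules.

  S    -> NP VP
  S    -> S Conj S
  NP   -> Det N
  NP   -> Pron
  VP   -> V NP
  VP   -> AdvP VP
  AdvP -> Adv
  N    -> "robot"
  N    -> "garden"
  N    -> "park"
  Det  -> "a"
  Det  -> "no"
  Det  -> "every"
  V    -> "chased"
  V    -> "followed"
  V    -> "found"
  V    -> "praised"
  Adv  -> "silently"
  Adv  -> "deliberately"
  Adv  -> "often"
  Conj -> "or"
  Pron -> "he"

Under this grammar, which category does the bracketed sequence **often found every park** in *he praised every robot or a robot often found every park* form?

VP

S
  S
    NP
      Pron: he
    VP
      V: praised
      NP
        Det: every
        N: robot
  Conj: or
  S
    NP
      Det: a
      N: robot
    VP
      AdvP
        Adv: often
      VP
        V: found
        NP
          Det: every
          N: park
The span 'often found every park' is the VP node built by VP → AdvP VP.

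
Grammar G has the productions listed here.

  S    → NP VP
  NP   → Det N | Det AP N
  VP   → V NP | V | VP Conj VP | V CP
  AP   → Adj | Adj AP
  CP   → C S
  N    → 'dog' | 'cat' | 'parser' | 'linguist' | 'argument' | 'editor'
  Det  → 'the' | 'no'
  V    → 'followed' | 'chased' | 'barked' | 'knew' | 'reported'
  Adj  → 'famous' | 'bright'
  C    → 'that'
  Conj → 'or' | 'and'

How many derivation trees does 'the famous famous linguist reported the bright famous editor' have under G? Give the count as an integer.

1

[S [NP [Det the] [AP [Adj famous] [AP [Adj famous]]] [N linguist]] [VP [V reported] [NP [Det the] [AP [Adj bright] [AP [Adj famous]]] [N editor]]]]
No rule offers an alternative attachment or grouping for any span, so this is the only derivation.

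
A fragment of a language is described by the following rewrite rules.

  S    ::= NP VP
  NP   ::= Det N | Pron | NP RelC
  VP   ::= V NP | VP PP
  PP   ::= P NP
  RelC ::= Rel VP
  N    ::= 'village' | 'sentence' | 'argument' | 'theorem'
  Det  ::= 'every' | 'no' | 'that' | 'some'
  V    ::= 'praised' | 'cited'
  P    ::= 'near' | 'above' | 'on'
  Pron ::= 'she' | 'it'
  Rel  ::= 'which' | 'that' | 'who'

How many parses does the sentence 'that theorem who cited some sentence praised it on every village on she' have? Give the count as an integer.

[S [NP [NP [Det that] [N theorem]] [RelC [Rel who] [VP [V cited] [NP [Det some] [N sentence]]]]] [VP [VP [VP [V praised] [NP [Pron it]]] [PP [P on] [NP [Det every] [N village]]]] [PP [P on] [NP [Pron she]]]]]
No rule offers an alternative attachment or grouping for any span, so this is the only derivation.

1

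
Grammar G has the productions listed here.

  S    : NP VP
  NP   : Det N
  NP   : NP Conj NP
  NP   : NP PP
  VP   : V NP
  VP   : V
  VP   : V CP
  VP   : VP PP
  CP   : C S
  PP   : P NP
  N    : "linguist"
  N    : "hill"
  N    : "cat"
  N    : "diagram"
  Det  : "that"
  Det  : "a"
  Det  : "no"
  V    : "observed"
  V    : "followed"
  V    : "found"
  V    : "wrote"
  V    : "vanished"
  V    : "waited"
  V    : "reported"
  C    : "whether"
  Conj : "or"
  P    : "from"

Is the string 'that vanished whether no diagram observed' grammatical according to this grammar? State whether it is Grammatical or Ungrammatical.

Ungrammatical

A Det word can never sit immediately before a V word in any string this grammar generates, so the substring 'that vanished' rules out a derivation.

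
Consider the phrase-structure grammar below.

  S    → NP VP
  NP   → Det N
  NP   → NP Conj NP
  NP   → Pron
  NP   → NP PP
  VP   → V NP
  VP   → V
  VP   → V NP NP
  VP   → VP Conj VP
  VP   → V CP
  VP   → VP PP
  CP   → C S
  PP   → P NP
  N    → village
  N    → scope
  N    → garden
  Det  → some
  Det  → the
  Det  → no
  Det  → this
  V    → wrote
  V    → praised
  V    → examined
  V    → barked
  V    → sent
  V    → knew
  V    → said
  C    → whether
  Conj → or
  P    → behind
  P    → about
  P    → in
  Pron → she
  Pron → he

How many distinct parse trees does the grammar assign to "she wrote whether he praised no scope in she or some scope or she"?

9

Two of the 9 distinct bracketings:
[S [NP [Pron she]] [VP [V wrote] [CP [C whether] [S [NP [Pron he]] [VP [V praised] [NP [NP [NP [Det no] [N scope]] [PP [P in] [NP [Pron she]]]] [Conj or] [NP [NP [Det some] [N scope]] [Conj or] [NP [Pron she]]]]]]]]]
[S [NP [Pron she]] [VP [V wrote] [CP [C whether] [S [NP [Pron he]] [VP [V praised] [NP [NP [NP [NP [Det no] [N scope]] [PP [P in] [NP [Pron she]]]] [Conj or] [NP [Det some] [N scope]]] [Conj or] [NP [Pron she]]]]]]]]
The trees differ in how a recursive rule is bracketed over the same span.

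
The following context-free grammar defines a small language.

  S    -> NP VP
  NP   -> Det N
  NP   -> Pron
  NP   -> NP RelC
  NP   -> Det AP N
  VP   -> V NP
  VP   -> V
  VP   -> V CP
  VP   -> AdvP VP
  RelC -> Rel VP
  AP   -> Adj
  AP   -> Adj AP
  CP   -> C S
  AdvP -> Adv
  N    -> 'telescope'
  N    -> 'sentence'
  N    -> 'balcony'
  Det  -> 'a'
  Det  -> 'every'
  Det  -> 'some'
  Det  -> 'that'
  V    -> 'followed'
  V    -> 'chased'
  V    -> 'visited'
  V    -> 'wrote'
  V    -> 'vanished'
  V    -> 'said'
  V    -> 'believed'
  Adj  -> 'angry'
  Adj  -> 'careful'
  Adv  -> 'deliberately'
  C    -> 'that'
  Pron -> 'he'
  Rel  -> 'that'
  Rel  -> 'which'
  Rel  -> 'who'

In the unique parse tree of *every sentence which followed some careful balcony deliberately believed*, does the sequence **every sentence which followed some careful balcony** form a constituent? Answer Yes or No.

Yes

[S [NP [NP [Det every] [N sentence]] [RelC [Rel which] [VP [V followed] [NP [Det some] [AP [Adj careful]] [N balcony]]]]] [VP [AdvP [Adv deliberately]] [VP [V believed]]]]
The words 'every sentence which followed some careful balcony' are exhaustively dominated by a single NP node (built by NP → NP RelC), so they form a constituent.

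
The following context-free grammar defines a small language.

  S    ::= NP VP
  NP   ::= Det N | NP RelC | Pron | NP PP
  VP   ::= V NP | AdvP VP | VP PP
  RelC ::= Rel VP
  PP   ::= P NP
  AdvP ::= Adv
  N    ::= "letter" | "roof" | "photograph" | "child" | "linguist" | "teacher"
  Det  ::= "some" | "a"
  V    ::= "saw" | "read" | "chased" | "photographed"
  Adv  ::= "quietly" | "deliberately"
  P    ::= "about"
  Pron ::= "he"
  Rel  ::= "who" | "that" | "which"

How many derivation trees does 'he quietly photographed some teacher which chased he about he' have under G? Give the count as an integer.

Two of the 5 distinct bracketings:
[S [NP [Pron he]] [VP [AdvP [Adv quietly]] [VP [V photographed] [NP [NP [Det some] [N teacher]] [RelC [Rel which] [VP [V chased] [NP [NP [Pron he]] [PP [P about] [NP [Pron he]]]]]]]]]]
[S [NP [Pron he]] [VP [AdvP [Adv quietly]] [VP [V photographed] [NP [NP [Det some] [N teacher]] [RelC [Rel which] [VP [VP [V chased] [NP [Pron he]]] [PP [P about] [NP [Pron he]]]]]]]]]
The difference turns on whether NP → NP PP is used at the relevant span, versus an alternative expansion of NP.

5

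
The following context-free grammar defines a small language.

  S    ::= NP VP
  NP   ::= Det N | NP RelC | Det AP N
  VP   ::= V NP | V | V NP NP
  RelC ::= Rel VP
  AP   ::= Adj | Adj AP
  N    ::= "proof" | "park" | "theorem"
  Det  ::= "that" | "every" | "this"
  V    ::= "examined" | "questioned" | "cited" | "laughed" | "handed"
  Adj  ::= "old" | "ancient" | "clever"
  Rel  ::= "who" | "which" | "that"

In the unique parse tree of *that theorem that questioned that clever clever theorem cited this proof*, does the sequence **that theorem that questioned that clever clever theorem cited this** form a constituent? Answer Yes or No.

No

[S [NP [NP [Det that] [N theorem]] [RelC [Rel that] [VP [V questioned] [NP [Det that] [AP [Adj clever] [AP [Adj clever]]] [N theorem]]]]] [VP [V cited] [NP [Det this] [N proof]]]]
The smallest constituent containing 'that theorem that questioned that clever clever theorem cited this' is the S spanning 'that theorem that questioned that clever clever theorem cited this proof'; no single node in the tree dominates exactly the given words.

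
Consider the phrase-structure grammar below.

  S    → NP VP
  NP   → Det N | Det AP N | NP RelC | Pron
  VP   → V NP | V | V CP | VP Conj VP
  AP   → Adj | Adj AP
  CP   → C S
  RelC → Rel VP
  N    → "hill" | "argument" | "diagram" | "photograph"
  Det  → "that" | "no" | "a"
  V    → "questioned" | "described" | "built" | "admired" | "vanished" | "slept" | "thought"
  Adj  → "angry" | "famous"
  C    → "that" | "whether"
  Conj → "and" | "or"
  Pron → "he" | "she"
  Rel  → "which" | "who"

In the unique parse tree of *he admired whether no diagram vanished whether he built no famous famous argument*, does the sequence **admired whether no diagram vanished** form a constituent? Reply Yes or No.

No

[S [NP [Pron he]] [VP [V admired] [CP [C whether] [S [NP [Det no] [N diagram]] [VP [V vanished] [CP [C whether] [S [NP [Pron he]] [VP [V built] [NP [Det no] [AP [Adj famous] [AP [Adj famous]]] [N argument]]]]]]]]]]
The smallest constituent containing 'admired whether no diagram vanished' is the VP spanning 'admired whether no diagram vanished whether he built no famous famous argument'; no single node in the tree dominates exactly the given words.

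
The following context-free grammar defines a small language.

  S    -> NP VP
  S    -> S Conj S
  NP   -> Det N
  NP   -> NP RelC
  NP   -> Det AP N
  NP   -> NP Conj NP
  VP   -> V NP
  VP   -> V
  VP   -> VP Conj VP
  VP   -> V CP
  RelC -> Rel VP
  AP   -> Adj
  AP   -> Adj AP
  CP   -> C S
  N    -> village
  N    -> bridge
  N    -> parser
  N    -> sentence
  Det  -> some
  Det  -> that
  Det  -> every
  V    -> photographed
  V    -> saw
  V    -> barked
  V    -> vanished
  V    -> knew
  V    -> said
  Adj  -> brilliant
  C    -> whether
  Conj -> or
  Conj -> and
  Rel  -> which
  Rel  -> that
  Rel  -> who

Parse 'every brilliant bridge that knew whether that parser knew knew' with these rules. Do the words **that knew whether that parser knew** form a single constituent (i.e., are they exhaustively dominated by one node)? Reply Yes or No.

Yes

[S [NP [NP [Det every] [AP [Adj brilliant]] [N bridge]] [RelC [Rel that] [VP [V knew] [CP [C whether] [S [NP [Det that] [N parser]] [VP [V knew]]]]]]] [VP [V knew]]]
The words 'that knew whether that parser knew' are exhaustively dominated by a single RelC node (built by RelC → Rel VP), so they form a constituent.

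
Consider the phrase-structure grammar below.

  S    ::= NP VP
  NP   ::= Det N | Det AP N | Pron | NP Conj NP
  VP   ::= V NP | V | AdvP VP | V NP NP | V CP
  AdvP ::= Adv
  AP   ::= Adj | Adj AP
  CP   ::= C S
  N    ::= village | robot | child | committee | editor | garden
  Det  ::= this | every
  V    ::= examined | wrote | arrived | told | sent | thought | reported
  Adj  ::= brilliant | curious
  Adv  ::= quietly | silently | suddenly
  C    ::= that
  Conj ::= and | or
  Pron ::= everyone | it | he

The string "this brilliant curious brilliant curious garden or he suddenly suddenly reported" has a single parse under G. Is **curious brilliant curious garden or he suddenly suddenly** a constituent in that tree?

No

[S [NP [NP [Det this] [AP [Adj brilliant] [AP [Adj curious] [AP [Adj brilliant] [AP [Adj curious]]]]] [N garden]] [Conj or] [NP [Pron he]]] [VP [AdvP [Adv suddenly]] [VP [AdvP [Adv suddenly]] [VP [V reported]]]]]
The smallest constituent containing 'curious brilliant curious garden or he suddenly suddenly' is the S spanning 'this brilliant curious brilliant curious garden or he suddenly suddenly reported'; no single node in the tree dominates exactly the given words.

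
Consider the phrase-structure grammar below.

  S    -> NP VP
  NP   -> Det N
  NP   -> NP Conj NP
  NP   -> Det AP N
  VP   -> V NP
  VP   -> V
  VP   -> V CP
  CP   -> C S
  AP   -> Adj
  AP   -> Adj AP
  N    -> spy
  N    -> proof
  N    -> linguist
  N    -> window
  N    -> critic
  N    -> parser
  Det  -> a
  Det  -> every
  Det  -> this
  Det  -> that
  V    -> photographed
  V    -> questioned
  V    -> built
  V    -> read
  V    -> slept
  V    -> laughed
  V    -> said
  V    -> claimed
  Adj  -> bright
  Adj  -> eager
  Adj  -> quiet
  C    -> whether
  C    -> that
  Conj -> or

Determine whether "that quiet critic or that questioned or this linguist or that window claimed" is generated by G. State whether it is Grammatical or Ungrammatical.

A C/Det word can never sit immediately before a V word in any string this grammar generates, so the substring 'that questioned' rules out a derivation.

Ungrammatical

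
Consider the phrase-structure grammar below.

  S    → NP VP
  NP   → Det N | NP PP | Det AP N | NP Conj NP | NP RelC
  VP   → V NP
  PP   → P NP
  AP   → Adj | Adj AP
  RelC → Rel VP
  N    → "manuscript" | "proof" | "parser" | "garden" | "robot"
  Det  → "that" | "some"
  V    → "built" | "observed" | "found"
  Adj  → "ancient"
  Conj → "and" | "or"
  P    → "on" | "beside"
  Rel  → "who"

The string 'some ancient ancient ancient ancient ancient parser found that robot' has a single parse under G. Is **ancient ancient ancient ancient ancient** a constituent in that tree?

[S [NP [Det some] [AP [Adj ancient] [AP [Adj ancient] [AP [Adj ancient] [AP [Adj ancient] [AP [Adj ancient]]]]]] [N parser]] [VP [V found] [NP [Det that] [N robot]]]]
The words 'ancient ancient ancient ancient ancient' are exhaustively dominated by a single AP node (built by AP → Adj AP), so they form a constituent.

Yes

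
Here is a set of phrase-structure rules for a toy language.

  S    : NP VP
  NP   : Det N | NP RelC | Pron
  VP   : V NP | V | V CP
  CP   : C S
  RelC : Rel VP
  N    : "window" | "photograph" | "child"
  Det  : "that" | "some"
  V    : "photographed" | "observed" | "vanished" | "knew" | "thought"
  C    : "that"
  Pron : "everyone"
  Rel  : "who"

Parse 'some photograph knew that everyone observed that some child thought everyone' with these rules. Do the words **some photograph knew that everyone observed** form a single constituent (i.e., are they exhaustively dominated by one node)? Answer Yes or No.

No

[S [NP [Det some] [N photograph]] [VP [V knew] [CP [C that] [S [NP [Pron everyone]] [VP [V observed] [CP [C that] [S [NP [Det some] [N child]] [VP [V thought] [NP [Pron everyone]]]]]]]]]]
The smallest constituent containing 'some photograph knew that everyone observed' is the S spanning 'some photograph knew that everyone observed that some child thought everyone'; no single node in the tree dominates exactly the given words.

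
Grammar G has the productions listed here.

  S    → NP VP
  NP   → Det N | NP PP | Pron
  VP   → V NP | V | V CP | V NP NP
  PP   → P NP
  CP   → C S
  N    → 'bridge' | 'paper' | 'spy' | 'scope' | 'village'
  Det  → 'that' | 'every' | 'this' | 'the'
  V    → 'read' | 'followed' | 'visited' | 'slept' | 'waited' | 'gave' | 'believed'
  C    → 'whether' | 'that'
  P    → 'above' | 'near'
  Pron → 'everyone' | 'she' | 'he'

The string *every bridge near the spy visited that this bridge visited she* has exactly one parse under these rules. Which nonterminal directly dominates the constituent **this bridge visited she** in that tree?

CP

[S [NP [NP [Det every] [N bridge]] [PP [P near] [NP [Det the] [N spy]]]] [VP [V visited] [CP [C that] [S [NP [Det this] [N bridge]] [VP [V visited] [NP [Pron she]]]]]]]
The span 'this bridge visited she' is the S node built by S → NP VP.
Its mother is the CP built by CP → C S.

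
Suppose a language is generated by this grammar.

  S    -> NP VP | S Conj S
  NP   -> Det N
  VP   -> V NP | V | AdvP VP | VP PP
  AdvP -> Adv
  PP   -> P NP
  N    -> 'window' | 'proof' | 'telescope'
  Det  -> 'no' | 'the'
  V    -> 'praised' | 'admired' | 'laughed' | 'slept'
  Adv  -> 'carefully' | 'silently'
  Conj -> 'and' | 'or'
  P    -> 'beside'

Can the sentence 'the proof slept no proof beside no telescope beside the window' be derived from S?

Grammatical

[S [NP [Det the] [N proof]] [VP [VP [VP [V slept] [NP [Det no] [N proof]]] [PP [P beside] [NP [Det no] [N telescope]]]] [PP [P beside] [NP [Det the] [N window]]]]]
Every word is introduced by a lexical rule and the phrasal rules combine the resulting categories into a single S.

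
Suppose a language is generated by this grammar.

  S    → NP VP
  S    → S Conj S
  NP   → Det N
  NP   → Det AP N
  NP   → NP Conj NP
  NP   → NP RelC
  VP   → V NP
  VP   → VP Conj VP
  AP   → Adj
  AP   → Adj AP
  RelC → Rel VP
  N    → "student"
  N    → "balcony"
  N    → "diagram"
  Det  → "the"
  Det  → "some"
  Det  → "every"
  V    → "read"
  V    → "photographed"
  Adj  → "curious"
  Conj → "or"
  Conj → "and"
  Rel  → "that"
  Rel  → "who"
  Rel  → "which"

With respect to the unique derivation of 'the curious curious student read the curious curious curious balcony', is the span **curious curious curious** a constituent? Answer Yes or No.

[S [NP [Det the] [AP [Adj curious] [AP [Adj curious]]] [N student]] [VP [V read] [NP [Det the] [AP [Adj curious] [AP [Adj curious] [AP [Adj curious]]]] [N balcony]]]]
The words 'curious curious curious' are exhaustively dominated by a single AP node (built by AP → Adj AP), so they form a constituent.

Yes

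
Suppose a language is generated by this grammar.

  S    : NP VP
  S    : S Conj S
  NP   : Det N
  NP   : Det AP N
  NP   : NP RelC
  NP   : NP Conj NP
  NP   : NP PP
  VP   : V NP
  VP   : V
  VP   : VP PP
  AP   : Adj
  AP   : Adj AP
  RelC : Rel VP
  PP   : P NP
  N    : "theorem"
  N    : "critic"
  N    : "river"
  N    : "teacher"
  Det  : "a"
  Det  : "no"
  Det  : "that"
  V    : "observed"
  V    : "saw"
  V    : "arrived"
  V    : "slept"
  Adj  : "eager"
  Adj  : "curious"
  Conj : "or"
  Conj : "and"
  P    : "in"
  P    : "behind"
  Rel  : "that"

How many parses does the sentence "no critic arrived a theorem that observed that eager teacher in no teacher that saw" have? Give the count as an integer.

Two of the 8 distinct bracketings:
[S [NP [Det no] [N critic]] [VP [V arrived] [NP [NP [Det a] [N theorem]] [RelC [Rel that] [VP [V observed] [NP [NP [NP [Det that] [AP [Adj eager]] [N teacher]] [PP [P in] [NP [Det no] [N teacher]]]] [RelC [Rel that] [VP [V saw]]]]]]]]]
[S [NP [Det no] [N critic]] [VP [V arrived] [NP [NP [Det a] [N theorem]] [RelC [Rel that] [VP [V observed] [NP [NP [Det that] [AP [Adj eager]] [N teacher]] [PP [P in] [NP [NP [Det no] [N teacher]] [RelC [Rel that] [VP [V saw]]]]]]]]]]]
The trees differ in how a recursive rule is bracketed over the same span.

8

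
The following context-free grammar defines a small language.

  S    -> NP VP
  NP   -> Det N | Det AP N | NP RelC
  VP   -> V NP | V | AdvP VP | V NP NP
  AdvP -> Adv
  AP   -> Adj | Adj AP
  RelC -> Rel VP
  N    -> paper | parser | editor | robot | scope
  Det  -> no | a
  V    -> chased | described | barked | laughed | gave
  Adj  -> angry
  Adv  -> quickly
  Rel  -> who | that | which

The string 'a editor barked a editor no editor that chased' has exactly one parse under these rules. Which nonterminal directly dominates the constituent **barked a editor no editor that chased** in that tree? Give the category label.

[S [NP [Det a] [N editor]] [VP [V barked] [NP [Det a] [N editor]] [NP [NP [Det no] [N editor]] [RelC [Rel that] [VP [V chased]]]]]]
The span 'barked a editor no editor that chased' is the VP node built by VP → V NP NP.
Its mother is the S built by S → NP VP.

S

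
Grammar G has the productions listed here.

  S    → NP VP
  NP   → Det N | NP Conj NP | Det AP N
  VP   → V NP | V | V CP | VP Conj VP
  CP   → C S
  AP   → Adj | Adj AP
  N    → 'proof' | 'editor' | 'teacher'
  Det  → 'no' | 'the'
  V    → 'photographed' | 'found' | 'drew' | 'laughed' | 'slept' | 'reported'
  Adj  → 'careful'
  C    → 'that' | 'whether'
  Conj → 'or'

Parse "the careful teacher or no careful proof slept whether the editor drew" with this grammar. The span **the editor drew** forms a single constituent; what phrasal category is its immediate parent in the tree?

CP

[S [NP [NP [Det the] [AP [Adj careful]] [N teacher]] [Conj or] [NP [Det no] [AP [Adj careful]] [N proof]]] [VP [V slept] [CP [C whether] [S [NP [Det the] [N editor]] [VP [V drew]]]]]]
The span 'the editor drew' is the S node built by S → NP VP.
Its mother is the CP built by CP → C S.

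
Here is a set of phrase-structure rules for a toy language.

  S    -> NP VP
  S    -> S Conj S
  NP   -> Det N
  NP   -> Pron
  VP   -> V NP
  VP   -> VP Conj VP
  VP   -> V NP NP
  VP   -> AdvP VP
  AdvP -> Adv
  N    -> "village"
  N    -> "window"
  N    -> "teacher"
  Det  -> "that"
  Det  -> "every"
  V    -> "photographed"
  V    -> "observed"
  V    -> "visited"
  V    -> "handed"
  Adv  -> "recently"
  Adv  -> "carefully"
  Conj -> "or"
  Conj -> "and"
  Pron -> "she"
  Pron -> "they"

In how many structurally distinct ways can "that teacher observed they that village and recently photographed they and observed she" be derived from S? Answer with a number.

3

Two of the 3 distinct bracketings:
[S [NP [Det that] [N teacher]] [VP [VP [V observed] [NP [Pron they]] [NP [Det that] [N village]]] [Conj and] [VP [VP [AdvP [Adv recently]] [VP [V photographed] [NP [Pron they]]]] [Conj and] [VP [V observed] [NP [Pron she]]]]]]
[S [NP [Det that] [N teacher]] [VP [VP [V observed] [NP [Pron they]] [NP [Det that] [N village]]] [Conj and] [VP [AdvP [Adv recently]] [VP [VP [V photographed] [NP [Pron they]]] [Conj and] [VP [V observed] [NP [Pron she]]]]]]]
The trees differ in how a recursive rule is bracketed over the same span.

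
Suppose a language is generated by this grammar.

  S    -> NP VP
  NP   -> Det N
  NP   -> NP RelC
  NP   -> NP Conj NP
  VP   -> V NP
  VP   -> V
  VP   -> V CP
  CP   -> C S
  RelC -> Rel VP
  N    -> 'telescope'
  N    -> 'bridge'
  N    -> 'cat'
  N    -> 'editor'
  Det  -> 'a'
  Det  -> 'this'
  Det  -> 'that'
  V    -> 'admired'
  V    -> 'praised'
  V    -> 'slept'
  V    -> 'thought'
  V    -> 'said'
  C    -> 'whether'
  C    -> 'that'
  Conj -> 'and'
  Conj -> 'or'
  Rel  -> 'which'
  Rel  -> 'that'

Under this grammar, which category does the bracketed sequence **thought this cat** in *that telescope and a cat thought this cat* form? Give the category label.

[S [NP [NP [Det that] [N telescope]] [Conj and] [NP [Det a] [N cat]]] [VP [V thought] [NP [Det this] [N cat]]]]
The span 'thought this cat' is the VP node built by VP → V NP.

VP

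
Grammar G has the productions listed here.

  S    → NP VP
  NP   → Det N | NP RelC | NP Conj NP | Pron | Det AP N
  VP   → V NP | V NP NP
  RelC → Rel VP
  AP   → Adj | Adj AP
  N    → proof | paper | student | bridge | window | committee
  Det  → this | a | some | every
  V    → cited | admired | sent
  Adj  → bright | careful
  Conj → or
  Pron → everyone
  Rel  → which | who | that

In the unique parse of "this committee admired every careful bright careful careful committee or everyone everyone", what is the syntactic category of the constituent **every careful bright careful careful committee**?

NP

[S [NP [Det this] [N committee]] [VP [V admired] [NP [NP [Det every] [AP [Adj careful] [AP [Adj bright] [AP [Adj careful] [AP [Adj careful]]]]] [N committee]] [Conj or] [NP [Pron everyone]]] [NP [Pron everyone]]]]
The span 'every careful bright careful careful committee' is the NP node built by NP → Det AP N.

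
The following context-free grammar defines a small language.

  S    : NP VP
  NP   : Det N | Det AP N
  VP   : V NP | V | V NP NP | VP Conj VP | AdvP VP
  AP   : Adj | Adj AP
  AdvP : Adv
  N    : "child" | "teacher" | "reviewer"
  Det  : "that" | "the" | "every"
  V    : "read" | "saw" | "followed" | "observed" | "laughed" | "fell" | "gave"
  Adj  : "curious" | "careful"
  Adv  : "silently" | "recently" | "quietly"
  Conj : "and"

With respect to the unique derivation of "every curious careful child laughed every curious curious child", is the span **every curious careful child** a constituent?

[S [NP [Det every] [AP [Adj curious] [AP [Adj careful]]] [N child]] [VP [V laughed] [NP [Det every] [AP [Adj curious] [AP [Adj curious]]] [N child]]]]
The words 'every curious careful child' are exhaustively dominated by a single NP node (built by NP → Det AP N), so they form a constituent.

Yes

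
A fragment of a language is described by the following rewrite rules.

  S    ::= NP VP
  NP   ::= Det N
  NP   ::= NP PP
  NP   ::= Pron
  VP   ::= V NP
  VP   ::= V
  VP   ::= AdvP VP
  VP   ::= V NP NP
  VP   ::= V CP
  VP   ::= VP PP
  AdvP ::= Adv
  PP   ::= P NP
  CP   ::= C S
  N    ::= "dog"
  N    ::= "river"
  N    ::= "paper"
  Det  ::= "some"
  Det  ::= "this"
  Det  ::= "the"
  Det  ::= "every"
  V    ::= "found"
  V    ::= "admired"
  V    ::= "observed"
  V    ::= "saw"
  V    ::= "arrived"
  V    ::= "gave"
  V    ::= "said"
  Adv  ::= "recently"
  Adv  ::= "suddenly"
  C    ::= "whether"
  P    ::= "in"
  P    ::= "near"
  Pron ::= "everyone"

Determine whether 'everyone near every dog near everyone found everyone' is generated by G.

Grammatical

S
  NP
    NP
      Pron: everyone
    PP
      P: near
      NP
        NP
          Det: every
          N: dog
        PP
          P: near
          NP
            Pron: everyone
  VP
    V: found
    NP
      Pron: everyone
Each bracket corresponds to one application of a listed rule, so the string is derivable from S.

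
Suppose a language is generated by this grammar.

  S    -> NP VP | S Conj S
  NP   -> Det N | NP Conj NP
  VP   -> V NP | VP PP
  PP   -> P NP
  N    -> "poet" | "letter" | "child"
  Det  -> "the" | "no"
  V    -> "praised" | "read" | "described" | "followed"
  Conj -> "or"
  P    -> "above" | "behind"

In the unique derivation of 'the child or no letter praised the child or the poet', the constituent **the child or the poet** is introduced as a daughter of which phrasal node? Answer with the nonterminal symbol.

VP

S
  NP
    NP
      Det: the
      N: child
    Conj: or
    NP
      Det: no
      N: letter
  VP
    V: praised
    NP
      NP
        Det: the
        N: child
      Conj: or
      NP
        Det: the
        N: poet
The span 'the child or the poet' is the NP node built by NP → NP Conj NP.
Its mother is the VP built by VP → V NP.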